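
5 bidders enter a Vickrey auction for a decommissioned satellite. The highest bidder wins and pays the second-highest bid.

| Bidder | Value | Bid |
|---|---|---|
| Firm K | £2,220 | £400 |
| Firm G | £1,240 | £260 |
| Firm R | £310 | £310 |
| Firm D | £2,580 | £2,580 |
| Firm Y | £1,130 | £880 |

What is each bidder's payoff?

Firm K £0, Firm G £0, Firm R £0, Firm D £1,700, Firm Y £0.

Ordered from highest: Firm D £2,580; Firm Y £880; Firm K £400; Firm R £310; Firm G £260.
Firm D has the top bid and wins; the price is the second-highest bid, £880.
Firm D's payoff = £2,580 − £880 = £1,700. All other bidders lose, so their payoff is 0.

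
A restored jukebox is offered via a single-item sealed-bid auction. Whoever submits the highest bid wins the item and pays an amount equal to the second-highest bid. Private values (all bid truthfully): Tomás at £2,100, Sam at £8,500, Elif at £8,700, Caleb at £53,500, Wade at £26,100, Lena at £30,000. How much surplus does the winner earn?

Bids in descending order: Caleb £53,500 > Lena £30,000 > Wade £26,100 > Elif £8,700 > Sam £8,500 > Tomás £2,100.
Caleb wins with the top bid and pays the second-highest, £30,000.
Surplus = £53,500 − £30,000 = £23,500.

Winner's surplus: £23,500.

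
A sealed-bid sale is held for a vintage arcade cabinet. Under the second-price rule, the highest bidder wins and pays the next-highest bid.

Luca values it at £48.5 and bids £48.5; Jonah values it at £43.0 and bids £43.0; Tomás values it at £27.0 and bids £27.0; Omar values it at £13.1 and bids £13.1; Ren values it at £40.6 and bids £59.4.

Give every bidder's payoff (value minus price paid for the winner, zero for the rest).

Sorted high to low: Ren £59.4; Luca £48.5; Jonah £43.0; Tomás £27.0; Omar £13.1.
Ren has the top bid and wins; the price is the second-highest bid, £48.5.
Ren's payoff = £40.6 − £48.5 = -£7.9. All other bidders lose, so their payoff is 0.

Luca £0.0, Jonah £0.0, Tomás £0.0, Omar £0.0, Ren -£7.9.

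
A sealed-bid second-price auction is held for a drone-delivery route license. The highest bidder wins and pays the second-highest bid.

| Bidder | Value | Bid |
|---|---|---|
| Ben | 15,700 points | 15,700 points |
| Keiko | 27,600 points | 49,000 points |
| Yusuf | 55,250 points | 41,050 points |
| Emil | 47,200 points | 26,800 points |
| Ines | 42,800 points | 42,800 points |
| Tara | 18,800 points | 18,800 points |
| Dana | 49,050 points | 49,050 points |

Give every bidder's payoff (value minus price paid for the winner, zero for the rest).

Ranking the bids: Dana 49,050 points > Keiko 49,000 points > Ines 42,800 points > Yusuf 41,050 points > Emil 26,800 points > Tara 18,800 points > Ben 15,700 points.
Dana has the top bid and wins; the price is the second-highest bid, 49,000 points.
Dana's payoff = 49,050 points − 49,000 points = 50 points. All other bidders lose, so their payoff is 0.

Payoffs: Ben 0 points, Keiko 0 points, Yusuf 0 points, Emil 0 points, Ines 0 points, Tara 0 points, Dana 50 points.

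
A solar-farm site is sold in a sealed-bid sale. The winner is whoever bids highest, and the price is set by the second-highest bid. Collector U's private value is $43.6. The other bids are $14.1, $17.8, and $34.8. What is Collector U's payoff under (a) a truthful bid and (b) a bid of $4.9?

Truthful: $8.8; alternative: $0.0.

The highest competing bid is $34.8.
Bidding truthfully at $43.6: Collector U has the top bid, wins, and pays the second-highest bid $34.8. Payoff = $43.6 − $34.8 = $8.8.
Bidding $4.9: the top bid is $34.8 (a rival), so Collector U loses. Payoff = $0.0.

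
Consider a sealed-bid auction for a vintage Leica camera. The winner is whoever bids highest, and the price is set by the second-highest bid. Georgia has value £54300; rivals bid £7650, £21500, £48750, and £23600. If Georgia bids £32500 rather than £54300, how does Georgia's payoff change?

Payoff change: -£5550.

The highest competing bid is £48750.
Bidding truthfully at £54300: Georgia has the top bid, wins, and pays the second-highest bid £48750. Payoff = £54300 − £48750 = £5550.
Bidding £32500: the top bid is £48750 (a rival), so Georgia loses. Payoff = £0.
Change = £0 − £5550 = -£5550.
Deviating from a truthful bid can only lose payoff in a second-price auction — never gain.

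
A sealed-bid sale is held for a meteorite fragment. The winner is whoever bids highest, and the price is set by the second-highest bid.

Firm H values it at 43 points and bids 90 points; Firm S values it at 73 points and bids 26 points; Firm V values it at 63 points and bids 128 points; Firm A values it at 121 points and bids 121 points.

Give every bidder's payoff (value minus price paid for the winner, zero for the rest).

Bids in descending order: Firm V 128 points, then Firm A 121 points, then Firm H 90 points, then Firm S 26 points.
Firm V has the top bid and wins; the price is the second-highest bid, 121 points.
Firm V's payoff = 63 points − 121 points = -58 points. All other bidders lose, so their payoff is 0.

Firm H 0 points, Firm S 0 points, Firm V -58 points, Firm A 0 points.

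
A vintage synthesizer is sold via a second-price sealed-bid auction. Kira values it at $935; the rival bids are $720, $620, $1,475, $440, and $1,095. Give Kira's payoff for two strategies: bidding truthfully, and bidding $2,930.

The highest competing bid is $1,475.
Bidding truthfully at $935: the top bid is $1,475 (a rival), so Kira loses. Payoff = $0.
Bidding $2,930: Kira has the top bid, wins, and pays the second-highest bid $1,475. Payoff = $935 − $1,475 = -$540.

Truthful: $0; alternative: -$540.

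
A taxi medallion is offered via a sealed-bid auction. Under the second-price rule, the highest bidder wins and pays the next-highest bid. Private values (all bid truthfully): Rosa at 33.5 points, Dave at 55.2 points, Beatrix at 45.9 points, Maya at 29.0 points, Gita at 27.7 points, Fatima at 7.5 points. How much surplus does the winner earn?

Surplus = 9.3 points.

Bids in descending order: Dave 55.2 points, then Beatrix 45.9 points, then Rosa 33.5 points, then Maya 29.0 points, then Gita 27.7 points, then Fatima 7.5 points.
Dave wins with the top bid and pays the second-highest, 45.9 points.
Surplus = 55.2 points − 45.9 points = 9.3 points.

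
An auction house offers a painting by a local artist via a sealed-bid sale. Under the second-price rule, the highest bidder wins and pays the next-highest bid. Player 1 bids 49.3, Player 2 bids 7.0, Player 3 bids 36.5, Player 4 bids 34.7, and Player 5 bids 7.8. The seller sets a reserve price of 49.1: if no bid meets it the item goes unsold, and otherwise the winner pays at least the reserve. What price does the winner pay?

Bids in descending order: Player 1 49.3 > Player 3 36.5 > Player 4 34.7 > Player 5 7.8 > Player 2 7.0.
Player 1 has the highest bid, so Player 1 wins.
The second-highest bid is 36.5, but the reserve 49.1 is higher, so the price is the reserve.

49.1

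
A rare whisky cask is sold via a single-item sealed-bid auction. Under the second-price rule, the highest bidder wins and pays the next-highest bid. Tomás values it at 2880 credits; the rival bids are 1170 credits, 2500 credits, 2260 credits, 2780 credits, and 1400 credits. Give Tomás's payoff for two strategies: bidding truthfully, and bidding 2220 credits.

The highest competing bid is 2780 credits.
Bidding truthfully at 2880 credits: Tomás has the top bid, wins, and pays the second-highest bid 2780 credits. Payoff = 2880 credits − 2780 credits = 100 credits.
Bidding 2220 credits: the top bid is 2780 credits (a rival), so Tomás loses. Payoff = 0 credits.
Deviating from a truthful bid can only lose payoff in a second-price auction — never gain.

Truthful: 100 credits; alternative: 0 credits.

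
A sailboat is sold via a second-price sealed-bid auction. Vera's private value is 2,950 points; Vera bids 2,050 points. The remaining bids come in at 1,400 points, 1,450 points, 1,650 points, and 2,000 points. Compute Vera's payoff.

Highest competing bid: 2,000 points.
Vera's bid 2,050 points is the highest overall, so Vera wins and pays the second-highest bid, 2,000 points.
Payoff = value − price = 2,950 points − 2,000 points = 950 points.

Vera's payoff: 950 points.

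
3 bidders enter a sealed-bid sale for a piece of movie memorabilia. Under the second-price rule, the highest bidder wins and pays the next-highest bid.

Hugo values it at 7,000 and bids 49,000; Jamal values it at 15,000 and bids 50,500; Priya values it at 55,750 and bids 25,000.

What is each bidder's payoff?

Payoffs: Hugo 0, Jamal -34,000, Priya 0.

Sorted high to low: Jamal 50,500, then Hugo 49,000, then Priya 25,000.
Jamal has the top bid and wins; the price is the second-highest bid, 49,000.
Jamal's payoff = 15,000 − 49,000 = -34,000. All other bidders lose, so their payoff is 0.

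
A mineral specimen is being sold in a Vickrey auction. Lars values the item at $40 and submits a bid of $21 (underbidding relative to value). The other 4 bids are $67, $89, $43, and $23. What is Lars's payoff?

Highest competing bid: $89.
Lars's bid $21 is not the highest, so Lars loses, pays nothing, and earns zero payoff.

$0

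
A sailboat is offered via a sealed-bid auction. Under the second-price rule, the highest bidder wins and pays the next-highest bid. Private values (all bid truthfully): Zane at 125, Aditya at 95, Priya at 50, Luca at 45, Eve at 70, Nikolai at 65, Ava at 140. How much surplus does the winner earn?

15

Ranking the bids: Ava 140 > Zane 125 > Aditya 95 > Eve 70 > Nikolai 65 > Priya 50 > Luca 45.
Ava wins with the top bid and pays the second-highest, 125.
Surplus = 140 − 125 = 15.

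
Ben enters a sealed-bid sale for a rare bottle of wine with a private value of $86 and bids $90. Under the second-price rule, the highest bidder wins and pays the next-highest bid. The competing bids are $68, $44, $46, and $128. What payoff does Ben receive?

Highest competing bid: $128.
Ben's bid $90 is not the highest, so Ben loses, pays nothing, and earns zero payoff.

Payoff = $0.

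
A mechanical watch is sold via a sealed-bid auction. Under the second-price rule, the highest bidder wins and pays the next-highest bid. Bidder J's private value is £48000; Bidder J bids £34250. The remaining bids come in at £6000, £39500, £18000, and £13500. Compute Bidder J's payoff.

Highest competing bid: £39500.
Bidder J's bid £34250 is not the highest, so Bidder J loses, pays nothing, and earns zero payoff.

Payoff = £0.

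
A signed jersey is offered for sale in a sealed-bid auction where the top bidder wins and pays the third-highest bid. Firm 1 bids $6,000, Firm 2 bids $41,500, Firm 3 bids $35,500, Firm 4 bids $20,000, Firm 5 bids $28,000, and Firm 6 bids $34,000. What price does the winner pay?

Sorted high to low: Firm 2 $41,500, then Firm 3 $35,500, then Firm 6 $34,000, then Firm 5 $28,000, then Firm 4 $20,000, then Firm 1 $6,000.
Firm 2 is the highest bidder, so Firm 2 wins.
Under the third-price rule, the price is the third-highest bid: $34,000.

The winner pays $34,000.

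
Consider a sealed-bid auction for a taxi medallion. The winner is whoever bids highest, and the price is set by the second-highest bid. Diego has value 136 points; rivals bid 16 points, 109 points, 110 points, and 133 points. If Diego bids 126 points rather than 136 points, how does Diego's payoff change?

Change in payoff: -3 points.

The highest competing bid is 133 points.
Bidding truthfully at 136 points: Diego has the top bid, wins, and pays the second-highest bid 133 points. Payoff = 136 points − 133 points = 3 points.
Bidding 126 points: the top bid is 133 points (a rival), so Diego loses. Payoff = 0 points.
Change = 0 points − 3 points = -3 points.
This is the dominant-strategy logic: truthful bidding weakly beats any alternative.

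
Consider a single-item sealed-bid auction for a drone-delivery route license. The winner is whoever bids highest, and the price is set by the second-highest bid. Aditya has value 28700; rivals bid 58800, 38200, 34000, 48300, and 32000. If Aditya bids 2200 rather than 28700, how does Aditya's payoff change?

Payoff change: 0.

The highest competing bid is 58800.
Bidding truthfully at 28700: the top bid is 58800 (a rival), so Aditya loses. Payoff = 0.
Bidding 2200: the top bid is 58800 (a rival), so Aditya loses. Payoff = 0.
Change = 0 − 0 = 0.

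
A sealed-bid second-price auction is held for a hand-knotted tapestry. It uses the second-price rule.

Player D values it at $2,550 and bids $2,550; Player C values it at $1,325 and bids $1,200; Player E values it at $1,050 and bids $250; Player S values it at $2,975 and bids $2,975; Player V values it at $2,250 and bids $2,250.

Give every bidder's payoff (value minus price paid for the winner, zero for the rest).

Payoffs: Player D $0, Player C $0, Player E $0, Player S $425, Player V $0.

Ranking the bids: Player S $2,975, then Player D $2,550, then Player V $2,250, then Player C $1,200, then Player E $250.
Player S has the top bid and wins; the price is the second-highest bid, $2,550.
Player S's payoff = $2,975 − $2,550 = $425. All other bidders lose, so their payoff is 0.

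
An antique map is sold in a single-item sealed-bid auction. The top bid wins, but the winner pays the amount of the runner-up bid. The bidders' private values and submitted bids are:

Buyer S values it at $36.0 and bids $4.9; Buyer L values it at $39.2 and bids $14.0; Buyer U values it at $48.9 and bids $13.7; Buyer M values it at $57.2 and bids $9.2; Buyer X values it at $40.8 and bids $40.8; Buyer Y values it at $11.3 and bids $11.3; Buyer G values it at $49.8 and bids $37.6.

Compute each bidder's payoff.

Payoffs: Buyer S $0.0, Buyer L $0.0, Buyer U $0.0, Buyer M $0.0, Buyer X $3.2, Buyer Y $0.0, Buyer G $0.0.

Sorted high to low: Buyer X $40.8 > Buyer G $37.6 > Buyer L $14.0 > Buyer U $13.7 > Buyer Y $11.3 > Buyer M $9.2 > Buyer S $4.9.
Buyer X has the top bid and wins; the price is the second-highest bid, $37.6.
Buyer X's payoff = $40.8 − $37.6 = $3.2. All other bidders lose, so their payoff is 0.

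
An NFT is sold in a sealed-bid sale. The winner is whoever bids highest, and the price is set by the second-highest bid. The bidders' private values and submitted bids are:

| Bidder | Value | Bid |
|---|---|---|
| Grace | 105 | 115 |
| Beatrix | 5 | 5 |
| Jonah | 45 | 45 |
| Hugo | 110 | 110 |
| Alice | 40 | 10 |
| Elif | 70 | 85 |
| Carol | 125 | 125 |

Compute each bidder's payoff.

Grace 0, Beatrix 0, Jonah 0, Hugo 0, Alice 0, Elif 0, Carol 10.

Bids in descending order: Carol 125, then Grace 115, then Hugo 110, then Elif 85, then Jonah 45, then Alice 10, then Beatrix 5.
Carol has the top bid and wins; the price is the second-highest bid, 115.
Carol's payoff = 125 − 115 = 10. All other bidders lose, so their payoff is 0.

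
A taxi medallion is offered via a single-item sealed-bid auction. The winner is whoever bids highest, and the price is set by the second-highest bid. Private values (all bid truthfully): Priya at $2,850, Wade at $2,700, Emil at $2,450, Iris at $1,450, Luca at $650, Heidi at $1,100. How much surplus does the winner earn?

Sorted high to low: Priya $2,850; Wade $2,700; Emil $2,450; Iris $1,450; Heidi $1,100; Luca $650.
Priya wins with the top bid and pays the second-highest, $2,700.
Surplus = $2,850 − $2,700 = $150.

Surplus = $150.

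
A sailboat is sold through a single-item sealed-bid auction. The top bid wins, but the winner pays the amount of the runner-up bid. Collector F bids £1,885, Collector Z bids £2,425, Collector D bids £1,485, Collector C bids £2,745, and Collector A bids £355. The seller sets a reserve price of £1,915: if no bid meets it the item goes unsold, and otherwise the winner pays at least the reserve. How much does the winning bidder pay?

Sorted high to low: Collector C £2,745 > Collector Z £2,425 > Collector F £1,885 > Collector D £1,485 > Collector A £355.
Collector C has the highest bid, so Collector C wins.
The second-highest bid is £2,425, which exceeds the reserve, so that sets the price.

The winner pays £2,425.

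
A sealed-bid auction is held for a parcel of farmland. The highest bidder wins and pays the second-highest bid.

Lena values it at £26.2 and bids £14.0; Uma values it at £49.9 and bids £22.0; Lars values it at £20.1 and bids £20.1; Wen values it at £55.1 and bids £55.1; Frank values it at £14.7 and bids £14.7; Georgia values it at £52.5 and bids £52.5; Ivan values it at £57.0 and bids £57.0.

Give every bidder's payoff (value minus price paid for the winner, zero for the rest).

Ranking the bids: Ivan £57.0 > Wen £55.1 > Georgia £52.5 > Uma £22.0 > Lars £20.1 > Frank £14.7 > Lena £14.0.
Ivan has the top bid and wins; the price is the second-highest bid, £55.1.
Ivan's payoff = £57.0 − £55.1 = £1.9. All other bidders lose, so their payoff is 0.

Lena £0.0, Uma £0.0, Lars £0.0, Wen £0.0, Frank £0.0, Georgia £0.0, Ivan £1.9.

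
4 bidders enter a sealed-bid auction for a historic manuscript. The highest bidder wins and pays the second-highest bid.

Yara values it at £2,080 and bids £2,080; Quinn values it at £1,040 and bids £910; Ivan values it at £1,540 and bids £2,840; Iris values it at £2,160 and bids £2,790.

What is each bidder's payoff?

Ordered from highest: Ivan £2,840; Iris £2,790; Yara £2,080; Quinn £910.
Ivan has the top bid and wins; the price is the second-highest bid, £2,790.
Ivan's payoff = £1,540 − £2,790 = -£1,250. All other bidders lose, so their payoff is 0.

Payoffs: Yara £0, Quinn £0, Ivan -£1,250, Iris £0.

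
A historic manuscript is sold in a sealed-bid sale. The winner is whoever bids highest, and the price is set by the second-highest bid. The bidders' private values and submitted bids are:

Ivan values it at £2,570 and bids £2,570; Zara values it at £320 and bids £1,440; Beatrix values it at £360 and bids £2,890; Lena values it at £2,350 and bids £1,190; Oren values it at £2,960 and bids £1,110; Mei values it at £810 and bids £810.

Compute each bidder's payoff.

Sorted high to low: Beatrix £2,890 > Ivan £2,570 > Zara £1,440 > Lena £1,190 > Oren £1,110 > Mei £810.
Beatrix has the top bid and wins; the price is the second-highest bid, £2,570.
Beatrix's payoff = £360 − £2,570 = -£2,210. All other bidders lose, so their payoff is 0.

Ivan £0, Zara £0, Beatrix -£2,210, Lena £0, Oren £0, Mei £0.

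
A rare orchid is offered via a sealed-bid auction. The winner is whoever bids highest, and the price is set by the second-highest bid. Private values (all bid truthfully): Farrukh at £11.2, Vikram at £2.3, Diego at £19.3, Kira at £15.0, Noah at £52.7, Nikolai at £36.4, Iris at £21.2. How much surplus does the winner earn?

Winner's surplus: £16.3.

Sorted high to low: Noah £52.7 > Nikolai £36.4 > Iris £21.2 > Diego £19.3 > Kira £15.0 > Farrukh £11.2 > Vikram £2.3.
Noah wins with the top bid and pays the second-highest, £36.4.
Surplus = £52.7 − £36.4 = £16.3.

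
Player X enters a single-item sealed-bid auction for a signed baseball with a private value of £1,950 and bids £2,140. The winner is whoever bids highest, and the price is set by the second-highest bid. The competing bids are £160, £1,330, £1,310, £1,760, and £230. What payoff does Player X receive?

Highest competing bid: £1,760.
Player X's bid £2,140 is the highest overall, so Player X wins and pays the second-highest bid, £1,760.
Payoff = value − price = £1,950 − £1,760 = £190.

£190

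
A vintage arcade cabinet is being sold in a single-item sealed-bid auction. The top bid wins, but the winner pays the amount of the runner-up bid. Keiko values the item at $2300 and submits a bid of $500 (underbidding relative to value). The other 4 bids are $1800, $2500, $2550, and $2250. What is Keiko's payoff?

Keiko's payoff: $0.

Highest competing bid: $2550.
Keiko's bid $500 is not the highest, so Keiko loses, pays nothing, and earns zero payoff.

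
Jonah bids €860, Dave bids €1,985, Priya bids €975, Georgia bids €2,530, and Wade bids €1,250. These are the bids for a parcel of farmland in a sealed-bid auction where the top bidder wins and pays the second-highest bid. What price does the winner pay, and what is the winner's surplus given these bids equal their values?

The winner pays €1,985 for a surplus of €545.

Sorted high to low: Georgia €2,530; Dave €1,985; Wade €1,250; Priya €975; Jonah €860.
Georgia is the highest bidder, so Georgia wins.
Under the second-price rule, the price is the second-highest bid: €1,985.
Surplus = €2,530 − €1,985 = €545.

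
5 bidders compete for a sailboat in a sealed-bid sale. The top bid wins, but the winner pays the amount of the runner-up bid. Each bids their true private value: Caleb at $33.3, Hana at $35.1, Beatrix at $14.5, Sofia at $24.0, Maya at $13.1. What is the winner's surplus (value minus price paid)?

Sorted high to low: Hana $35.1 > Caleb $33.3 > Sofia $24.0 > Beatrix $14.5 > Maya $13.1.
Hana wins with the top bid and pays the second-highest, $33.3.
Surplus = $35.1 − $33.3 = $1.8.

$1.8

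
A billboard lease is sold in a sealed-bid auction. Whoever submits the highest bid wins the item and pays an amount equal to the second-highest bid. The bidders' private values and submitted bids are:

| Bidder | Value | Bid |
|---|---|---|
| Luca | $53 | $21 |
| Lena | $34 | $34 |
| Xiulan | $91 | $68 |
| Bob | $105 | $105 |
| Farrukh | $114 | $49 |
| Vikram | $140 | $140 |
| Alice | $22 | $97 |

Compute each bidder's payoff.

Luca $0, Lena $0, Xiulan $0, Bob $0, Farrukh $0, Vikram $35, Alice $0.

Ranking the bids: Vikram $140, then Bob $105, then Alice $97, then Xiulan $68, then Farrukh $49, then Lena $34, then Luca $21.
Vikram has the top bid and wins; the price is the second-highest bid, $105.
Vikram's payoff = $140 − $105 = $35. All other bidders lose, so their payoff is 0.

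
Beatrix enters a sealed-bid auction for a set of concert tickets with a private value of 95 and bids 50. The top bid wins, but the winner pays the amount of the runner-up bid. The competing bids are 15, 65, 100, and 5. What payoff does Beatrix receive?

Beatrix's payoff: 0.

Highest competing bid: 100.
Beatrix's bid 50 is not the highest, so Beatrix loses, pays nothing, and earns zero payoff.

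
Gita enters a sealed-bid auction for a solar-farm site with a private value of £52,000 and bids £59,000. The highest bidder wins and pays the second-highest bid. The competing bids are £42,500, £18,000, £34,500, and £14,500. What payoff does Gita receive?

Payoff = £9,500.

Highest competing bid: £42,500.
Gita's bid £59,000 is the highest overall, so Gita wins and pays the second-highest bid, £42,500.
Payoff = value − price = £52,000 − £42,500 = £9,500.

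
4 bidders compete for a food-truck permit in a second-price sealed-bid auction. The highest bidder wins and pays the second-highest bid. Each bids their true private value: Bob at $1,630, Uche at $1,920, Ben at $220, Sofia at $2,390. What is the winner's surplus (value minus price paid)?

Winner's surplus: $470.

Bids in descending order: Sofia $2,390 > Uche $1,920 > Bob $1,630 > Ben $220.
Sofia wins with the top bid and pays the second-highest, $1,920.
Surplus = $2,390 − $1,920 = $470.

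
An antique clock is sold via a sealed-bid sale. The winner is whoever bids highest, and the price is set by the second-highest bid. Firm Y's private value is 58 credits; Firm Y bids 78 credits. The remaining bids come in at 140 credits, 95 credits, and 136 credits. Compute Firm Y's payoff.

Highest competing bid: 140 credits.
Firm Y's bid 78 credits is not the highest, so Firm Y loses, pays nothing, and earns zero payoff.

Firm Y's payoff: 0 credits.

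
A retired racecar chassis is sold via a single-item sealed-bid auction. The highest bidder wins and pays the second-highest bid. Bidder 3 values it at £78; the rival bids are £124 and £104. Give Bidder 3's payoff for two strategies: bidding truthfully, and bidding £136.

The highest competing bid is £124.
Bidding truthfully at £78: the top bid is £124 (a rival), so Bidder 3 loses. Payoff = £0.
Bidding £136: Bidder 3 has the top bid, wins, and pays the second-highest bid £124. Payoff = £78 − £124 = -£46.

(a) £0  (b) -£46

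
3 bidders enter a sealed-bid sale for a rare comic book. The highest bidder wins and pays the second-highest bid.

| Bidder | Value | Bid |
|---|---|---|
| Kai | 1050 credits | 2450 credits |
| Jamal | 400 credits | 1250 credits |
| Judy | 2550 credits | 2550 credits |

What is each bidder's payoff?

Sorted high to low: Judy 2550 credits > Kai 2450 credits > Jamal 1250 credits.
Judy has the top bid and wins; the price is the second-highest bid, 2450 credits.
Judy's payoff = 2550 credits − 2450 credits = 100 credits. All other bidders lose, so their payoff is 0.

Payoffs: Kai 0 credits, Jamal 0 credits, Judy 100 credits.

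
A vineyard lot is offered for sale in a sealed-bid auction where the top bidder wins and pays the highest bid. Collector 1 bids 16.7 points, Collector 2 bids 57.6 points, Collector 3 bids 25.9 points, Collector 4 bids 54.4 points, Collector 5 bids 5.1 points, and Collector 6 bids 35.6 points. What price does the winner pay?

Ranking the bids: Collector 2 57.6 points > Collector 4 54.4 points > Collector 6 35.6 points > Collector 3 25.9 points > Collector 1 16.7 points > Collector 5 5.1 points.
Collector 2 is the highest bidder, so Collector 2 wins.
Under the first-price rule, the price is the highest bid: 57.6 points.

57.6 points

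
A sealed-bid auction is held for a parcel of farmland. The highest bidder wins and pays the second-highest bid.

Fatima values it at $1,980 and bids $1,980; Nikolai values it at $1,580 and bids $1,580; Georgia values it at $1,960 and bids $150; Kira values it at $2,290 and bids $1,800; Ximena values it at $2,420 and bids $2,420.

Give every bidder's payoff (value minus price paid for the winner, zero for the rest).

Fatima $0, Nikolai $0, Georgia $0, Kira $0, Ximena $440.

Sorted high to low: Ximena $2,420; Fatima $1,980; Kira $1,800; Nikolai $1,580; Georgia $150.
Ximena has the top bid and wins; the price is the second-highest bid, $1,980.
Ximena's payoff = $2,420 − $1,980 = $440. All other bidders lose, so their payoff is 0.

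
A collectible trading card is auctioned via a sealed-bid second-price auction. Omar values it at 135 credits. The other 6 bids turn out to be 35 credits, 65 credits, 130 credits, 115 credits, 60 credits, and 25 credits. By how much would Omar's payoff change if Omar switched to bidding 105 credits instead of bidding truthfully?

The highest competing bid is 130 credits.
Bidding truthfully at 135 credits: Omar has the top bid, wins, and pays the second-highest bid 130 credits. Payoff = 135 credits − 130 credits = 5 credits.
Bidding 105 credits: the top bid is 130 credits (a rival), so Omar loses. Payoff = 0 credits.
Change = 0 credits − 5 credits = -5 credits.

Change in payoff: -5 credits.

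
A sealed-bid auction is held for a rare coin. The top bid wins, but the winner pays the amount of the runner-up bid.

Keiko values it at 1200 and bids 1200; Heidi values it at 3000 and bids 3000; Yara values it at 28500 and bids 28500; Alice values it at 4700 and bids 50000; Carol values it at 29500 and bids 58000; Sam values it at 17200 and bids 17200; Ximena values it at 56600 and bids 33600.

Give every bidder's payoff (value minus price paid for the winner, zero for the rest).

Ordered from highest: Carol 58000 > Alice 50000 > Ximena 33600 > Yara 28500 > Sam 17200 > Heidi 3000 > Keiko 1200.
Carol has the top bid and wins; the price is the second-highest bid, 50000.
Carol's payoff = 29500 − 50000 = -20500. All other bidders lose, so their payoff is 0.

Keiko 0, Heidi 0, Yara 0, Alice 0, Carol -20500, Sam 0, Ximena 0.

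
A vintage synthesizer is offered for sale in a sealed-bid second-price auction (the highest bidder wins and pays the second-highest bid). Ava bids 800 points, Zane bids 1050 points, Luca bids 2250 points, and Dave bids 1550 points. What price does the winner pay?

Price paid: 1550 points.

Sorted high to low: Luca 2250 points, then Dave 1550 points, then Zane 1050 points, then Ava 800 points.
Luca is the highest bidder, so Luca wins.
Under the second-price rule, the price is the second-highest bid: 1550 points.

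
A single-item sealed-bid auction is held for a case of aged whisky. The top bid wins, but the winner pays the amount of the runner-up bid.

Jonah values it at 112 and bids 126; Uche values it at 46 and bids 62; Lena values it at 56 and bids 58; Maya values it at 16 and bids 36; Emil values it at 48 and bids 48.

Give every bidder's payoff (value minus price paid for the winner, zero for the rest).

Payoffs: Jonah 50, Uche 0, Lena 0, Maya 0, Emil 0.

Bids in descending order: Jonah 126, then Uche 62, then Lena 58, then Emil 48, then Maya 36.
Jonah has the top bid and wins; the price is the second-highest bid, 62.
Jonah's payoff = 112 − 62 = 50. All other bidders lose, so their payoff is 0.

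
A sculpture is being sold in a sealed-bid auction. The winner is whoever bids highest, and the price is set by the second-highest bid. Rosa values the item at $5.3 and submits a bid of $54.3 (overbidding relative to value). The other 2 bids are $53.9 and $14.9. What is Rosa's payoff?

-$48.6

Highest competing bid: $53.9.
Rosa's bid $54.3 is the highest overall, so Rosa wins and pays the second-highest bid, $53.9.
Payoff = value − price = $5.3 − $53.9 = -$48.6.
Overbidding won the item at a price above value — truthful bidding would have avoided this loss.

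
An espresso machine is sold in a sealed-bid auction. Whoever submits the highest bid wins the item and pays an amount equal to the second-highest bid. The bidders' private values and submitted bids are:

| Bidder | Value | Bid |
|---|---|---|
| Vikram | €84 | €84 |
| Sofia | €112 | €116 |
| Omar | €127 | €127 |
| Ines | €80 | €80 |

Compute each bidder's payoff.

Vikram €0, Sofia €0, Omar €11, Ines €0.

Bids in descending order: Omar €127; Sofia €116; Vikram €84; Ines €80.
Omar has the top bid and wins; the price is the second-highest bid, €116.
Omar's payoff = €127 − €116 = €11. All other bidders lose, so their payoff is 0.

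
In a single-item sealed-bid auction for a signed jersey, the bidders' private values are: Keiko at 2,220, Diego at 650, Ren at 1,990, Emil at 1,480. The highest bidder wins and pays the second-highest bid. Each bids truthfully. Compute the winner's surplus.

Bids in descending order: Keiko 2,220; Ren 1,990; Emil 1,480; Diego 650.
Keiko wins with the top bid and pays the second-highest, 1,990.
Surplus = 2,220 − 1,990 = 230.

Winner's surplus: 230.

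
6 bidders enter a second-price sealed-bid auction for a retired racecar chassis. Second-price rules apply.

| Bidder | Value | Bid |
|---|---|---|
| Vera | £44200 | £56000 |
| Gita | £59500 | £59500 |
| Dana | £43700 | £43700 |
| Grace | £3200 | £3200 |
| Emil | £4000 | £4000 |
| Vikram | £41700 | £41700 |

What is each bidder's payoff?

Ordered from highest: Gita £59500 > Vera £56000 > Dana £43700 > Vikram £41700 > Emil £4000 > Grace £3200.
Gita has the top bid and wins; the price is the second-highest bid, £56000.
Gita's payoff = £59500 − £56000 = £3500. All other bidders lose, so their payoff is 0.

Payoffs: Vera £0, Gita £3500, Dana £0, Grace £0, Emil £0, Vikram £0.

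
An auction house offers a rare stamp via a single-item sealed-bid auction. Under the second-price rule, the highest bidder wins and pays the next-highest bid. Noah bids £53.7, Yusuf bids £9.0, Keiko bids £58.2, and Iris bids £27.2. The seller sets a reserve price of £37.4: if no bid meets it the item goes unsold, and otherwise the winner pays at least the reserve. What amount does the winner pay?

Ranking the bids: Keiko £58.2 > Noah £53.7 > Iris £27.2 > Yusuf £9.0.
Keiko has the highest bid, so Keiko wins.
The second-highest bid is £53.7, which exceeds the reserve, so that sets the price.

£53.7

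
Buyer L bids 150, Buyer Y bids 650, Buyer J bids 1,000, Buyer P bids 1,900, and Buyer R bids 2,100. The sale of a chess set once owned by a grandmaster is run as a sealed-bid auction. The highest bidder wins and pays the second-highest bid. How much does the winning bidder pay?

Ranking the bids: Buyer R 2,100 > Buyer P 1,900 > Buyer J 1,000 > Buyer Y 650 > Buyer L 150.
Buyer R has the highest bid, so Buyer R wins.
The second-highest bid is 1,900, so that is what Buyer R pays.

Price paid: 1,900.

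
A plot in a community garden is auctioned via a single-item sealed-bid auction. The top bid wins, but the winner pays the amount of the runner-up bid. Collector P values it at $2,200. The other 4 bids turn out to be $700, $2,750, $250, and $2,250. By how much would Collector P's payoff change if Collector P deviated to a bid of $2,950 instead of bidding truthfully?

The highest competing bid is $2,750.
Bidding truthfully at $2,200: the top bid is $2,750 (a rival), so Collector P loses. Payoff = $0.
Bidding $2,950: Collector P has the top bid, wins, and pays the second-highest bid $2,750. Payoff = $2,200 − $2,750 = -$550.
Change = -$550 − $0 = -$550.
Deviating from a truthful bid can only lose payoff in a second-price auction — never gain.

-$550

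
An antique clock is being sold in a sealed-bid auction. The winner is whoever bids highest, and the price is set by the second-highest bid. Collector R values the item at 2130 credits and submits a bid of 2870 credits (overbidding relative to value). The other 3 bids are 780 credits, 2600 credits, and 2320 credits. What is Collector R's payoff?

Highest competing bid: 2600 credits.
Collector R's bid 2870 credits is the highest overall, so Collector R wins and pays the second-highest bid, 2600 credits.
Payoff = value − price = 2130 credits − 2600 credits = -470 credits.
Overbidding won the item at a price above value — truthful bidding would have avoided this loss.

Payoff = -470 credits.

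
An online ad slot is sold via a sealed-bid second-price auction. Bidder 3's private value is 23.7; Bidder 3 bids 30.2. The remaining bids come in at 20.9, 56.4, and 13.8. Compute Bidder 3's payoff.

Highest competing bid: 56.4.
Bidder 3's bid 30.2 is not the highest, so Bidder 3 loses, pays nothing, and earns zero payoff.

Payoff = 0.0.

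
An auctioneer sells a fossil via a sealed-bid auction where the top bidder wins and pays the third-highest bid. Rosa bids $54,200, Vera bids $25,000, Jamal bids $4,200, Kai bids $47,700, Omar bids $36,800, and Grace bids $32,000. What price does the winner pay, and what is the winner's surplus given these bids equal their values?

Price $36,800; surplus $17,400.

Ranking the bids: Rosa $54,200 > Kai $47,700 > Omar $36,800 > Grace $32,000 > Vera $25,000 > Jamal $4,200.
Rosa is the highest bidder, so Rosa wins.
Under the third-price rule, the price is the third-highest bid: $36,800.
Surplus = $54,200 − $36,800 = $17,400.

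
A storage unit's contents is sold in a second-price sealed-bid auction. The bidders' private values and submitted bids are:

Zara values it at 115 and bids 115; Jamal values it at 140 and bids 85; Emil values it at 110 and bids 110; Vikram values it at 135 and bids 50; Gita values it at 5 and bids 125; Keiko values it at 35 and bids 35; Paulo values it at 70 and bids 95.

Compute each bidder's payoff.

Sorted high to low: Gita 125, then Zara 115, then Emil 110, then Paulo 95, then Jamal 85, then Vikram 50, then Keiko 35.
Gita has the top bid and wins; the price is the second-highest bid, 115.
Gita's payoff = 5 − 115 = -110. All other bidders lose, so their payoff is 0.

Payoffs: Zara 0, Jamal 0, Emil 0, Vikram 0, Gita -110, Keiko 0, Paulo 0.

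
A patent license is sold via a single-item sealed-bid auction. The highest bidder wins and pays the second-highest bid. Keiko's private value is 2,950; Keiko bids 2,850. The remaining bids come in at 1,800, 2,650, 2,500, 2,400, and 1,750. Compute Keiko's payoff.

Highest competing bid: 2,650.
Keiko's bid 2,850 is the highest overall, so Keiko wins and pays the second-highest bid, 2,650.
Payoff = value − price = 2,950 − 2,650 = 300.

300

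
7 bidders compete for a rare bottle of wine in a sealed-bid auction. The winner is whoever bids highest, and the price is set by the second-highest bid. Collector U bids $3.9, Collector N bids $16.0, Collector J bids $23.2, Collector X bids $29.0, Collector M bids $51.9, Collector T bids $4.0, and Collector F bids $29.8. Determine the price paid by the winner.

Sorted high to low: Collector M $51.9, then Collector F $29.8, then Collector X $29.0, then Collector J $23.2, then Collector N $16.0, then Collector T $4.0, then Collector U $3.9.
Collector M has the highest bid, so Collector M wins.
The second-highest bid is $29.8, so that is what Collector M pays.

$29.8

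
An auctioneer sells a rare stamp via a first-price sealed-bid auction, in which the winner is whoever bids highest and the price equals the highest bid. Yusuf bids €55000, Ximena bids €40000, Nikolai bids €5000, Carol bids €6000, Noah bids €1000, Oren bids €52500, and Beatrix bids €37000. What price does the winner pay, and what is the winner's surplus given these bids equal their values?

Bids in descending order: Yusuf €55000; Oren €52500; Ximena €40000; Beatrix €37000; Carol €6000; Nikolai €5000; Noah €1000.
Yusuf is the highest bidder, so Yusuf wins.
Under the first-price rule, the price is the highest bid: €55000.
Surplus = €55000 − €55000 = €0.

The winner pays €55000 for a surplus of €0.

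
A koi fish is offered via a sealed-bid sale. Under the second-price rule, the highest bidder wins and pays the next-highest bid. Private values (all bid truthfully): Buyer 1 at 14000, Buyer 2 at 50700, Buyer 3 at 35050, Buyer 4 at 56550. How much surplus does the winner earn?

Ranking the bids: Buyer 4 56550; Buyer 2 50700; Buyer 3 35050; Buyer 1 14000.
Buyer 4 wins with the top bid and pays the second-highest, 50700.
Surplus = 56550 − 50700 = 5850.

Surplus = 5850.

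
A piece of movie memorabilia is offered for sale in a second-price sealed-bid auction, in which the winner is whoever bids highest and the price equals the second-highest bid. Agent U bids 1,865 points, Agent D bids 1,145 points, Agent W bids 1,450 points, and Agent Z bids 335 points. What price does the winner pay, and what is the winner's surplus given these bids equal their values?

Ranking the bids: Agent U 1,865 points, then Agent W 1,450 points, then Agent D 1,145 points, then Agent Z 335 points.
Agent U is the highest bidder, so Agent U wins.
Under the second-price rule, the price is the second-highest bid: 1,450 points.
Surplus = 1,865 points − 1,450 points = 415 points.

The winner pays 1,450 points for a surplus of 415 points.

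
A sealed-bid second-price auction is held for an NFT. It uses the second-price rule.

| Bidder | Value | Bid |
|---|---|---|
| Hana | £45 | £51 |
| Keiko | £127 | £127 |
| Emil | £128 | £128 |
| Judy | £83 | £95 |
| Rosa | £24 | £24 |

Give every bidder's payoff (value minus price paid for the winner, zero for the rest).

Payoffs: Hana £0, Keiko £0, Emil £1, Judy £0, Rosa £0.

Ranking the bids: Emil £128, then Keiko £127, then Judy £95, then Hana £51, then Rosa £24.
Emil has the top bid and wins; the price is the second-highest bid, £127.
Emil's payoff = £128 − £127 = £1. All other bidders lose, so their payoff is 0.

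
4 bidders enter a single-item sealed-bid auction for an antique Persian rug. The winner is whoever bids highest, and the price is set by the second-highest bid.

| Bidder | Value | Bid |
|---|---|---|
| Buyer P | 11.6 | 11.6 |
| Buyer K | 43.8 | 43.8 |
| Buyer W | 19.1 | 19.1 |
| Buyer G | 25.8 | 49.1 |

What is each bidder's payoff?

Bids in descending order: Buyer G 49.1 > Buyer K 43.8 > Buyer W 19.1 > Buyer P 11.6.
Buyer G has the top bid and wins; the price is the second-highest bid, 43.8.
Buyer G's payoff = 25.8 − 43.8 = -18.0. All other bidders lose, so their payoff is 0.

Payoffs: Buyer P 0.0, Buyer K 0.0, Buyer W 0.0, Buyer G -18.0.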